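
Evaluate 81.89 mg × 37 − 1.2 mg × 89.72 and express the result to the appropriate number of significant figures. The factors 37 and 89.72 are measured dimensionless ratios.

81.89 × 37 = 3029.93 → 3.0 × 10^3 mg (2 s.f., last digit at the 10^2 place).
1.2 × 89.72 = 107.664 → 1.1 × 10^2 mg (2 s.f., last digit at the 10^1 place).
Difference: 2922.266 mg; keep the coarser place, 10^2.
Result: 2.9 × 10^3 mg.

2.9 × 10^3 mg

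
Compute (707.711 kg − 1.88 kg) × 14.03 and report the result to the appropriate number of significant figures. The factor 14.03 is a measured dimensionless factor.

9903 kg

707.711 kg − 1.88 kg = 705.831 kg; the difference is limited to 2 decimal places (5 s.f.).
Carrying full precision, 705.831 × 14.03 = 9902.80893 kg; 14.03 has 4 s.f., so the result keeps min(5, 4) = 4 s.f.
Rounded to 4 significant figures: 9903 kg.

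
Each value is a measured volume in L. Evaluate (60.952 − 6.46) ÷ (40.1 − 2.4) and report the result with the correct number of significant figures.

60.952 − 6.46 = 54.492, limited to 2 d.p. → 4 s.f.; 40.1 − 2.4 = 37.7, limited to 1 d.p. → 3 s.f.
Carrying full precision, 54.492 ÷ 37.7 = 1.44541114058…; keep min(4, 3) = 3 s.f.
Rounded to 3 significant figures: 1.45.

1.45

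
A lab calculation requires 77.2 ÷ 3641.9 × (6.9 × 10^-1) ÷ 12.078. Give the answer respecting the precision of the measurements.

0.0012

77.2 ÷ 3641.9 × (6.9 × 10^-1) ÷ 12.078 = 0.00121099778593…
Multiplication/division keeps the fewest significant figures: 77.2 → 3 s.f., 3641.9 → 5 s.f., 6.9 × 10^-1 → 2 s.f., 12.078 → 5 s.f.; limit is 2.
Rounded to 2 significant figures: 0.0012.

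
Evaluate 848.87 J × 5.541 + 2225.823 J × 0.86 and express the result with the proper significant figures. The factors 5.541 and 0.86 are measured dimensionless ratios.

6.6 × 10³ J

848.87 × 5.541 = 4703.58867 → 4704 J (4 s.f., last digit at the 10^0 place).
2225.823 × 0.86 = 1914.20778 → 1.9 × 10³ J (2 s.f., last digit at the 10^2 place).
Sum: 6617.79645 J; keep the coarser place, 10^2.
Result: 6.6 × 10³ J.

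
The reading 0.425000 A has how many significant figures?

6

0.425000: leading zeros are not significant; trailing zeros after a decimal point are significant.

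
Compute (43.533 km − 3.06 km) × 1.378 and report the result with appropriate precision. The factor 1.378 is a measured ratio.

55.77 km

43.533 km − 3.06 km = 40.473 km; the difference is limited to 2 decimal places (4 s.f.).
Carrying full precision, 40.473 × 1.378 = 55.771794 km; 1.378 has 4 s.f., so the result keeps min(4, 4) = 4 s.f.
Rounded to 4 significant figures: 55.77 km.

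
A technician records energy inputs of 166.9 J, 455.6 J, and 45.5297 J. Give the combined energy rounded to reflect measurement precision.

668.0 J

166.9 J + 455.6 J + 45.5297 J = 668.0297 J.
Addition/subtraction keeps the fewest decimal places: 166.9 → 1 decimal place, 455.6 → 1 decimal place, 45.5297 → 4 decimal places; limit is 1.
Rounded to 1 decimal place: 668.0 J.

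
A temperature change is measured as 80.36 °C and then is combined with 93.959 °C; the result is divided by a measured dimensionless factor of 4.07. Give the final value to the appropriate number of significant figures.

42.8 °C

80.36 °C + 93.959 °C = 174.319 °C; the sum is limited to 2 decimal places (5 s.f.).
Carrying full precision, 174.319 ÷ 4.07 = 42.8302211302… °C; 4.07 has 3 s.f., so the result keeps min(5, 3) = 3 s.f.
Rounded to 3 significant figures: 42.8 °C.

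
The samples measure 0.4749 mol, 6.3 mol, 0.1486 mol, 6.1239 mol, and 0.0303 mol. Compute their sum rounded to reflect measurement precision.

0.4749 mol + 6.3 mol + 0.1486 mol + 6.1239 mol + 0.0303 mol = 13.0777 mol.
Addition/subtraction keeps the fewest decimal places: 0.4749 → 4 decimal places, 6.3 → 1 decimal place, 0.1486 → 4 decimal places, 6.1239 → 4 decimal places, 0.0303 → 4 decimal places; limit is 1.
Rounded to 1 decimal place: 13.1 mol.

13.1 mol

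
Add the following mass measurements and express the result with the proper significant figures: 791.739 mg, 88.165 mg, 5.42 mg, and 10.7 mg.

896.0 mg

791.739 mg + 88.165 mg + 5.42 mg + 10.7 mg = 896.024 mg.
Addition/subtraction keeps the fewest decimal places: 791.739 → 3 decimal places, 88.165 → 3 decimal places, 5.42 → 2 decimal places, 10.7 → 1 decimal place; limit is 1.
Rounded to 1 decimal place: 896.0 mg.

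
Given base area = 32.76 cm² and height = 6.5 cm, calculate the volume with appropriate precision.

2.1 × 10^2 cm³

volume = 32.76 cm² × 6.5 cm = 212.94 cm³.
32.76 has 4 significant figures; 6.5 has 2.
Division/multiplication keeps the fewest: 2 significant figures.
Rounded: 2.1 × 10^2 cm³.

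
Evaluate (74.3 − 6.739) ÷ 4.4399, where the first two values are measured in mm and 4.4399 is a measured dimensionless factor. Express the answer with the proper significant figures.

15.2 mm

74.3 mm − 6.739 mm = 67.561 mm; the difference is limited to 1 decimal place (3 s.f.).
Carrying full precision, 67.561 ÷ 4.4399 = 15.2167841618… mm; 4.4399 has 5 s.f., so the result keeps min(3, 5) = 3 s.f.
Rounded to 3 significant figures: 15.2 mm.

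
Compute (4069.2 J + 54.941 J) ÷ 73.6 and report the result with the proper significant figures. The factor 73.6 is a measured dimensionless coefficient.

56.0 J

4069.2 J + 54.941 J = 4124.141 J; the sum is limited to 1 decimal place (5 s.f.).
Carrying full precision, 4124.141 ÷ 73.6 = 56.0345244565… J; 73.6 has 3 s.f., so the result keeps min(5, 3) = 3 s.f.
Rounded to 3 significant figures: 56.0 J.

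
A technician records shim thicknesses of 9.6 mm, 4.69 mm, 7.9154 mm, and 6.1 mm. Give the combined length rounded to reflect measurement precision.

28.3 mm

9.6 mm + 4.69 mm + 7.9154 mm + 6.1 mm = 28.3054 mm.
Addition/subtraction keeps the fewest decimal places: 9.6 → 1 decimal place, 4.69 → 2 decimal places, 7.9154 → 4 decimal places, 6.1 → 1 decimal place; limit is 1.
Rounded to 1 decimal place: 28.3 mm.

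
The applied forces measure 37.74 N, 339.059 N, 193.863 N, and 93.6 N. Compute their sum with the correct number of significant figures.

37.74 N + 339.059 N + 193.863 N + 93.6 N = 664.262 N.
Addition/subtraction keeps the fewest decimal places: 37.74 → 2 decimal places, 339.059 → 3 decimal places, 193.863 → 3 decimal places, 93.6 → 1 decimal place; limit is 1.
Rounded to 1 decimal place: 664.3 N.

664.3 N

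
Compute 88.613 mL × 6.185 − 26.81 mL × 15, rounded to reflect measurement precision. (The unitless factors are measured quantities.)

1.5 × 10² mL

88.613 × 6.185 = 548.071405 → 548.1 mL (4 s.f., last digit at the 10^-1 place).
26.81 × 15 = 402.15 → 4.0 × 10² mL (2 s.f., last digit at the 10^1 place).
Difference: 145.921405 mL; keep the coarser place, 10^1.
Result: 1.5 × 10² mL.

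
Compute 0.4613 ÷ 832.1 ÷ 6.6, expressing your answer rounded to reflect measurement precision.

0.4613 ÷ 832.1 ÷ 6.6 = 0.0000839970428962…
Multiplication/division keeps the fewest significant figures: 0.4613 → 4 s.f., 832.1 → 4 s.f., 6.6 → 2 s.f.; limit is 2.
Rounded to 2 significant figures: 8.4 × 10⁻⁵.

8.4 × 10⁻⁵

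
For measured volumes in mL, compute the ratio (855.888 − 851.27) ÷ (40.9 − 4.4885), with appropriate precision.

0.127

855.888 − 851.27 = 4.618, limited to 2 d.p. → 3 s.f.; 40.9 − 4.4885 = 36.4115, limited to 1 d.p. → 3 s.f.
Carrying full precision, 4.618 ÷ 36.4115 = 0.126828062563…; keep min(3, 3) = 3 s.f.
Rounded to 3 significant figures: 0.127.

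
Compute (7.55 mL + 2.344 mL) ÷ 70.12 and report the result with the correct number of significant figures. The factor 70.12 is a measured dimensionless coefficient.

0.141 mL

7.55 mL + 2.344 mL = 9.894 mL; the sum is limited to 2 decimal places (3 s.f.).
Carrying full precision, 9.894 ÷ 70.12 = 0.141100969766… mL; 70.12 has 4 s.f., so the result keeps min(3, 4) = 3 s.f.
Rounded to 3 significant figures: 0.141 mL.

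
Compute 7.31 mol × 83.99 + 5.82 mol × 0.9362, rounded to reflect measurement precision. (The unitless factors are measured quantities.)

7.31 × 83.99 = 613.9669 → 614 mol (3 s.f., last digit at the 10^0 place).
5.82 × 0.9362 = 5.448684 → 5.45 mol (3 s.f., last digit at the 10^-2 place).
Sum: 619.415584 mol; keep the coarser place, 10^0.
Result: 619 mol.

619 mol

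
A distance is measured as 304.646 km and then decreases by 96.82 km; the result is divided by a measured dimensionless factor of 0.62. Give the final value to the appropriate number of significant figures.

3.4 × 10² km

304.646 km − 96.82 km = 207.826 km; the difference is limited to 2 decimal places (5 s.f.).
Carrying full precision, 207.826 ÷ 0.62 = 335.203225806… km; 0.62 has 2 s.f., so the result keeps min(5, 2) = 2 s.f.
Rounded to 2 significant figures: 3.4 × 10² km.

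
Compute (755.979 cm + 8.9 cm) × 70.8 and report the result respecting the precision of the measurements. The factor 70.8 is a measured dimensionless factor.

755.979 cm + 8.9 cm = 764.879 cm; the sum is limited to 1 decimal place (4 s.f.).
Carrying full precision, 764.879 × 70.8 = 54153.4332 cm; 70.8 has 3 s.f., so the result keeps min(4, 3) = 3 s.f.
Rounded to 3 significant figures: 5.42 × 10^4 cm.

5.42 × 10^4 cm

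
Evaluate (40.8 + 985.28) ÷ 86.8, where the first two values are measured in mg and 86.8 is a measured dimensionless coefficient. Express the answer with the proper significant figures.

11.8 mg

40.8 mg + 985.28 mg = 1026.08 mg; the sum is limited to 1 decimal place (5 s.f.).
Carrying full precision, 1026.08 ÷ 86.8 = 11.8211981567… mg; 86.8 has 3 s.f., so the result keeps min(5, 3) = 3 s.f.
Rounded to 3 significant figures: 11.8 mg.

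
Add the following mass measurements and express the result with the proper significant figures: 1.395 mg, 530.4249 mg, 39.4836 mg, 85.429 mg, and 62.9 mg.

719.6 mg

1.395 mg + 530.4249 mg + 39.4836 mg + 85.429 mg + 62.9 mg = 719.6325 mg.
Addition/subtraction keeps the fewest decimal places: 1.395 → 3 decimal places, 530.4249 → 4 decimal places, 39.4836 → 4 decimal places, 85.429 → 3 decimal places, 62.9 → 1 decimal place; limit is 1.
Rounded to 1 decimal place: 719.6 mg.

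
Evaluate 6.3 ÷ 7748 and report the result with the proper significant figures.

6.3 ÷ 7748 = 0.000813113061435…
Multiplication/division keeps the fewest significant figures: 6.3 → 2 s.f., 7748 → 4 s.f.; limit is 2.
Rounded to 2 significant figures: 8.1 × 10^-4.

8.1 × 10^-4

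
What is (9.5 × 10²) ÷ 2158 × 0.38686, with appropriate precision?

(9.5 × 10²) ÷ 2158 × 0.38686 = 0.170304448563…
Multiplication/division keeps the fewest significant figures: 9.5 × 10² → 2 s.f., 2158 → 4 s.f., 0.38686 → 5 s.f.; limit is 2.
Rounded to 2 significant figures: 0.17.

0.17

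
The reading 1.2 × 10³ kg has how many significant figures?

1.2 × 10³: in scientific notation every digit of the coefficient is significant.

2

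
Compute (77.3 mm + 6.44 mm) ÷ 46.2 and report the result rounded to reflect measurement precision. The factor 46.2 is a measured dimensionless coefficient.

77.3 mm + 6.44 mm = 83.74 mm; the sum is limited to 1 decimal place (3 s.f.).
Carrying full precision, 83.74 ÷ 46.2 = 1.81255411255… mm; 46.2 has 3 s.f., so the result keeps min(3, 3) = 3 s.f.
Rounded to 3 significant figures: 1.81 mm.

1.81 mm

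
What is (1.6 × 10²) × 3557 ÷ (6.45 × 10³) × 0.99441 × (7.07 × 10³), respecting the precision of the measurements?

6.2 × 10⁵

(1.6 × 10²) × 3557 ÷ (6.45 × 10³) × 0.99441 × (7.07 × 10³) = 620338.92058…
Multiplication/division keeps the fewest significant figures: 1.6 × 10² → 2 s.f., 3557 → 4 s.f., 6.45 × 10³ → 3 s.f., 0.99441 → 5 s.f., 7.07 × 10³ → 3 s.f.; limit is 2.
Rounded to 2 significant figures: 6.2 × 10⁵.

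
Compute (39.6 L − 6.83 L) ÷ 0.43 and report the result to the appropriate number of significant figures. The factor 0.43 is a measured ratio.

39.6 L − 6.83 L = 32.77 L; the difference is limited to 1 decimal place (3 s.f.).
Carrying full precision, 32.77 ÷ 0.43 = 76.2093023256… L; 0.43 has 2 s.f., so the result keeps min(3, 2) = 2 s.f.
Rounded to 2 significant figures: 76 L.

76 L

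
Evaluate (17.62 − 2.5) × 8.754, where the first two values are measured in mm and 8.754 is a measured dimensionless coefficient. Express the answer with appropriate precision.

17.62 mm − 2.5 mm = 15.12 mm; the difference is limited to 1 decimal place (3 s.f.).
Carrying full precision, 15.12 × 8.754 = 132.36048 mm; 8.754 has 4 s.f., so the result keeps min(3, 4) = 3 s.f.
Rounded to 3 significant figures: 132 mm.

132 mm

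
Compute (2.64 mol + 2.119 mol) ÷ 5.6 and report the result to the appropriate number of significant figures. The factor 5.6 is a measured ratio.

2.64 mol + 2.119 mol = 4.759 mol; the sum is limited to 2 decimal places (3 s.f.).
Carrying full precision, 4.759 ÷ 5.6 = 0.849821428571… mol; 5.6 has 2 s.f., so the result keeps min(3, 2) = 2 s.f.
Rounded to 2 significant figures: 0.85 mol.

0.85 mol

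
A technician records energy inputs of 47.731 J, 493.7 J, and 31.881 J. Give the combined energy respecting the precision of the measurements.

47.731 J + 493.7 J + 31.881 J = 573.312 J.
Addition/subtraction keeps the fewest decimal places: 47.731 → 3 decimal places, 493.7 → 1 decimal place, 31.881 → 3 decimal places; limit is 1.
Rounded to 1 decimal place: 573.3 J.

573.3 J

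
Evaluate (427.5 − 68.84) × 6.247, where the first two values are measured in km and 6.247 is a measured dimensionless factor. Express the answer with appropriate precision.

2241 km

427.5 km − 68.84 km = 358.66 km; the difference is limited to 1 decimal place (4 s.f.).
Carrying full precision, 358.66 × 6.247 = 2240.54902 km; 6.247 has 4 s.f., so the result keeps min(4, 4) = 4 s.f.
Rounded to 4 significant figures: 2241 km.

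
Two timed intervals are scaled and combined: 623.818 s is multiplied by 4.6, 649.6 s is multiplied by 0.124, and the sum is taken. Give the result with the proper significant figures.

623.818 × 4.6 = 2869.5628 → 2.9 × 10^3 s (2 s.f., last digit at the 10^2 place).
649.6 × 0.124 = 80.5504 → 80.6 s (3 s.f., last digit at the 10^-1 place).
Sum: 2950.1132 s; keep the coarser place, 10^2.
Result: 3.0 × 10^3 s.

3.0 × 10^3 s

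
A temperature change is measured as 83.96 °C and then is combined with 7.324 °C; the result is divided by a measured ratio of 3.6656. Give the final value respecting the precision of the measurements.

24.90 °C

83.96 °C + 7.324 °C = 91.284 °C; the sum is limited to 2 decimal places (4 s.f.).
Carrying full precision, 91.284 ÷ 3.6656 = 24.9028808381… °C; 3.6656 has 5 s.f., so the result keeps min(4, 5) = 4 s.f.
Rounded to 4 significant figures: 24.90 °C.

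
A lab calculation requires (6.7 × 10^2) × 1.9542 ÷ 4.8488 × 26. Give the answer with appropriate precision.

7.0 × 10^3

(6.7 × 10^2) × 1.9542 ÷ 4.8488 × 26 = 7020.7399769…
Multiplication/division keeps the fewest significant figures: 6.7 × 10^2 → 2 s.f., 1.9542 → 5 s.f., 4.8488 → 5 s.f., 26 → 2 s.f.; limit is 2.
Rounded to 2 significant figures: 7.0 × 10^3.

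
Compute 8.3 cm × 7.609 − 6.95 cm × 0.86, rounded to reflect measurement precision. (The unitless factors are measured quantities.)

8.3 × 7.609 = 63.1547 → 63 cm (2 s.f., last digit at the 10^0 place).
6.95 × 0.86 = 5.977 → 6.0 cm (2 s.f., last digit at the 10^-1 place).
Difference: 57.1777 cm; keep the coarser place, 10^0.
Result: 57 cm.

57 cm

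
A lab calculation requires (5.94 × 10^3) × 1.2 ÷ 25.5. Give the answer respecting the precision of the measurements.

2.8 × 10^2

(5.94 × 10^3) × 1.2 ÷ 25.5 = 279.529411765…
Multiplication/division keeps the fewest significant figures: 5.94 × 10^3 → 3 s.f., 1.2 → 2 s.f., 25.5 → 3 s.f.; limit is 2.
Rounded to 2 significant figures: 2.8 × 10^2.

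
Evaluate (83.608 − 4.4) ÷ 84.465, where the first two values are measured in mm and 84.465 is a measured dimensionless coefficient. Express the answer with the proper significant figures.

0.938 mm

83.608 mm − 4.4 mm = 79.208 mm; the difference is limited to 1 decimal place (3 s.f.).
Carrying full precision, 79.208 ÷ 84.465 = 0.937761202865… mm; 84.465 has 5 s.f., so the result keeps min(3, 5) = 3 s.f.
Rounded to 3 significant figures: 0.938 mm.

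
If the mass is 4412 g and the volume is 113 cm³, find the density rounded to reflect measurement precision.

39.0 g/cm³

density = 4412 g ÷ 113 cm³ = 39.0442477876… g/cm³.
4412 has 4 significant figures; 113 has 3.
Division/multiplication keeps the fewest: 3 significant figures.
Rounded: 39.0 g/cm³.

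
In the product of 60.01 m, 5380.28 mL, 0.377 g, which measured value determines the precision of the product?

60.01 m → 4 s.f.; 5380.28 mL → 6 s.f.; 0.377 g → 3 s.f.
The fewest is 3 significant figures, from 0.377 g.

0.377 g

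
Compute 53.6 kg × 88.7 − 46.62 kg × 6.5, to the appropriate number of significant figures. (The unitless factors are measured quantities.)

4.45 × 10^3 kg

53.6 × 88.7 = 4754.32 → 4.75 × 10^3 kg (3 s.f., last digit at the 10^1 place).
46.62 × 6.5 = 303.03 → 3.0 × 10^2 kg (2 s.f., last digit at the 10^1 place).
Difference: 4451.29 kg; keep the coarser place, 10^1.
Result: 4.45 × 10^3 kg.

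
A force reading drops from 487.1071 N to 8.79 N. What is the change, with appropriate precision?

487.1071 N − 8.79 N = 478.3171 N.
Addition/subtraction keeps the fewest decimal places: 487.1071 → 4 decimal places, 8.79 → 2 decimal places; limit is 2.
Rounded to 2 decimal places: 478.32 N.

478.32 N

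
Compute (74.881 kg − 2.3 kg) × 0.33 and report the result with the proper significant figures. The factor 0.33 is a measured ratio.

74.881 kg − 2.3 kg = 72.581 kg; the difference is limited to 1 decimal place (3 s.f.).
Carrying full precision, 72.581 × 0.33 = 23.95173 kg; 0.33 has 2 s.f., so the result keeps min(3, 2) = 2 s.f.
Rounded to 2 significant figures: 24 kg.

24 kg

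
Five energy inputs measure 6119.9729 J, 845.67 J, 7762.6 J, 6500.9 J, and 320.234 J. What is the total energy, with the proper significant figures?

6119.9729 J + 845.67 J + 7762.6 J + 6500.9 J + 320.234 J = 21549.3769 J.
Addition/subtraction keeps the fewest decimal places: 6119.9729 → 4 decimal places, 845.67 → 2 decimal places, 7762.6 → 1 decimal place, 6500.9 → 1 decimal place, 320.234 → 3 decimal places; limit is 1.
Rounded to 1 decimal place: 2.15494 × 10^4 J.

2.15494 × 10^4 J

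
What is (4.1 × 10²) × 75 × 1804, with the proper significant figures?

(4.1 × 10²) × 75 × 1804 = 55473000
Multiplication/division keeps the fewest significant figures: 4.1 × 10² → 2 s.f., 75 → 2 s.f., 1804 → 4 s.f.; limit is 2.
Rounded to 2 significant figures: 5.5 × 10⁷.

5.5 × 10⁷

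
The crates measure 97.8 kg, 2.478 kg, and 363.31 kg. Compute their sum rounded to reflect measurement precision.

97.8 kg + 2.478 kg + 363.31 kg = 463.588 kg.
Addition/subtraction keeps the fewest decimal places: 97.8 → 1 decimal place, 2.478 → 3 decimal places, 363.31 → 2 decimal places; limit is 1.
Rounded to 1 decimal place: 4.636 × 10^2 kg.

4.636 × 10^2 kg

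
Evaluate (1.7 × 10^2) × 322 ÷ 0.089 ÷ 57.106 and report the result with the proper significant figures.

(1.7 × 10^2) × 322 ÷ 0.089 ÷ 57.106 = 10770.4300735…
Multiplication/division keeps the fewest significant figures: 1.7 × 10^2 → 2 s.f., 322 → 3 s.f., 0.089 → 2 s.f., 57.106 → 5 s.f.; limit is 2.
Rounded to 2 significant figures: 1.1 × 10^4.

1.1 × 10^4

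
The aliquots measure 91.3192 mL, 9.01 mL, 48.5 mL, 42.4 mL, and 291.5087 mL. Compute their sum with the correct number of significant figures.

91.3192 mL + 9.01 mL + 48.5 mL + 42.4 mL + 291.5087 mL = 482.7379 mL.
Addition/subtraction keeps the fewest decimal places: 91.3192 → 4 decimal places, 9.01 → 2 decimal places, 48.5 → 1 decimal place, 42.4 → 1 decimal place, 291.5087 → 4 decimal places; limit is 1.
Rounded to 1 decimal place: 482.7 mL.

482.7 mL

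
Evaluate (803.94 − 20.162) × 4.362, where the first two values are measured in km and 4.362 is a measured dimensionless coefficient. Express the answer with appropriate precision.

803.94 km − 20.162 km = 783.778 km; the difference is limited to 2 decimal places (5 s.f.).
Carrying full precision, 783.778 × 4.362 = 3418.839636 km; 4.362 has 4 s.f., so the result keeps min(5, 4) = 4 s.f.
Rounded to 4 significant figures: 3419 km.

3419 km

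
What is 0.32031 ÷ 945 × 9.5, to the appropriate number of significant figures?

0.32031 ÷ 945 × 9.5 = 0.00322004761905…
Multiplication/division keeps the fewest significant figures: 0.32031 → 5 s.f., 945 → 3 s.f., 9.5 → 2 s.f.; limit is 2.
Rounded to 2 significant figures: 0.0032.

0.0032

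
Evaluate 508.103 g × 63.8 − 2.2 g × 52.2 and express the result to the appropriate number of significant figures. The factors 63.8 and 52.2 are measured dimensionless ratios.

3.23 × 10^4 g

508.103 × 63.8 = 32416.9714 → 3.24 × 10^4 g (3 s.f., last digit at the 10^2 place).
2.2 × 52.2 = 114.84 → 1.1 × 10^2 g (2 s.f., last digit at the 10^1 place).
Difference: 32302.1314 g; keep the coarser place, 10^2.
Result: 3.23 × 10^4 g.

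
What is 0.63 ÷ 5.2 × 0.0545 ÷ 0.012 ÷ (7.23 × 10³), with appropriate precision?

0.63 ÷ 5.2 × 0.0545 ÷ 0.012 ÷ (7.23 × 10³) = 0.0000761051707628…
Multiplication/division keeps the fewest significant figures: 0.63 → 2 s.f., 5.2 → 2 s.f., 0.0545 → 3 s.f., 0.012 → 2 s.f., 7.23 × 10³ → 3 s.f.; limit is 2.
Rounded to 2 significant figures: 7.6 × 10⁻⁵.

7.6 × 10⁻⁵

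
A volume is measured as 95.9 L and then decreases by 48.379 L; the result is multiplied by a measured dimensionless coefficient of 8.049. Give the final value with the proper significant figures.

95.9 L − 48.379 L = 47.521 L; the difference is limited to 1 decimal place (3 s.f.).
Carrying full precision, 47.521 × 8.049 = 382.496529 L; 8.049 has 4 s.f., so the result keeps min(3, 4) = 3 s.f.
Rounded to 3 significant figures: 3.82 × 10^2 L.

3.82 × 10^2 L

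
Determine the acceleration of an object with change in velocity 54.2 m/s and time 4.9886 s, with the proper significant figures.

acceleration = 54.2 m/s ÷ 4.9886 s = 10.8647716794… m/s².
54.2 has 3 significant figures; 4.9886 has 5.
Division/multiplication keeps the fewest: 3 significant figures.
Rounded: 10.9 m/s².

10.9 m/s²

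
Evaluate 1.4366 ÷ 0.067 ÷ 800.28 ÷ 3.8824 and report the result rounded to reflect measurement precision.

1.4366 ÷ 0.067 ÷ 800.28 ÷ 3.8824 = 0.00690110789834…
Multiplication/division keeps the fewest significant figures: 1.4366 → 5 s.f., 0.067 → 2 s.f., 800.28 → 5 s.f., 3.8824 → 5 s.f.; limit is 2.
Rounded to 2 significant figures: 0.0069.

0.0069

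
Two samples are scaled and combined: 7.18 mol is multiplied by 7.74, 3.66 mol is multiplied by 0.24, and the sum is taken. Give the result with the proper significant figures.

56.5 mol

7.18 × 7.74 = 55.5732 → 55.6 mol (3 s.f., last digit at the 10^-1 place).
3.66 × 0.24 = 0.8784 → 0.88 mol (2 s.f., last digit at the 10^-2 place).
Sum: 56.4516 mol; keep the coarser place, 10^-1.
Result: 56.5 mol.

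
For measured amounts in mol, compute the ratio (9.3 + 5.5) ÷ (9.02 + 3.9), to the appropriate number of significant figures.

1.15

9.3 + 5.5 = 14.8, limited to 1 d.p. → 3 s.f.; 9.02 + 3.9 = 12.92, limited to 1 d.p. → 3 s.f.
Carrying full precision, 14.8 ÷ 12.92 = 1.14551083591…; keep min(3, 3) = 3 s.f.
Rounded to 3 significant figures: 1.15.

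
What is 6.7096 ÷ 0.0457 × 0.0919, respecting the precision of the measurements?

6.7096 ÷ 0.0457 × 0.0919 = 13.4926091904…
Multiplication/division keeps the fewest significant figures: 6.7096 → 5 s.f., 0.0457 → 3 s.f., 0.0919 → 3 s.f.; limit is 3.
Rounded to 3 significant figures: 13.5.

13.5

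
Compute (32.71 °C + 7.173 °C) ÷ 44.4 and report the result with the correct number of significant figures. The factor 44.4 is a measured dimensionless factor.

32.71 °C + 7.173 °C = 39.883 °C; the sum is limited to 2 decimal places (4 s.f.).
Carrying full precision, 39.883 ÷ 44.4 = 0.898265765766… °C; 44.4 has 3 s.f., so the result keeps min(4, 3) = 3 s.f.
Rounded to 3 significant figures: 0.898 °C.

0.898 °C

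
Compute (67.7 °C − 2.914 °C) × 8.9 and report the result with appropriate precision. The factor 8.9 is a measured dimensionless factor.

67.7 °C − 2.914 °C = 64.786 °C; the difference is limited to 1 decimal place (3 s.f.).
Carrying full precision, 64.786 × 8.9 = 576.5954 °C; 8.9 has 2 s.f., so the result keeps min(3, 2) = 2 s.f.
Rounded to 2 significant figures: 5.8 × 10² °C.

5.8 × 10² °C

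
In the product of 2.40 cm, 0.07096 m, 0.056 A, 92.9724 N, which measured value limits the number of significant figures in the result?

0.056 A

2.40 cm → 3 s.f.; 0.07096 m → 4 s.f.; 0.056 A → 2 s.f.; 92.9724 N → 6 s.f.
The fewest is 2 significant figures, from 0.056 A.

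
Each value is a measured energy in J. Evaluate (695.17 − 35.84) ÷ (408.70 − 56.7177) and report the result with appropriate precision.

1.8732

695.17 − 35.84 = 659.33, limited to 2 d.p. → 5 s.f.; 408.70 − 56.7177 = 351.9823, limited to 2 d.p. → 5 s.f.
Carrying full precision, 659.33 ÷ 351.9823 = 1.8731907826…; keep min(5, 5) = 5 s.f.
Rounded to 5 significant figures: 1.8732.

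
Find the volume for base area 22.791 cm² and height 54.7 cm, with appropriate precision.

1.25 × 10^3 cm³

volume = 22.791 cm² × 54.7 cm = 1246.6677 cm³.
22.791 has 5 significant figures; 54.7 has 3.
Division/multiplication keeps the fewest: 3 significant figures.
Rounded: 1.25 × 10^3 cm³.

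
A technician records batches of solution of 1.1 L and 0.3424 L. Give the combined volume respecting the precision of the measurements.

1.1 L + 0.3424 L = 1.4424 L.
Addition/subtraction keeps the fewest decimal places: 1.1 → 1 decimal place, 0.3424 → 4 decimal places; limit is 1.
Rounded to 1 decimal place: 1.4 L.

1.4 L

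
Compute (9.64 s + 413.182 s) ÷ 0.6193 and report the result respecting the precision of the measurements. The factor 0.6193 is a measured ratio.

682.7 s

9.64 s + 413.182 s = 422.822 s; the sum is limited to 2 decimal places (5 s.f.).
Carrying full precision, 422.822 ÷ 0.6193 = 682.741805264… s; 0.6193 has 4 s.f., so the result keeps min(5, 4) = 4 s.f.
Rounded to 4 significant figures: 682.7 s.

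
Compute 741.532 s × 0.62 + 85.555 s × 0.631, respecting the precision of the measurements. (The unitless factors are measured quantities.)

5.1 × 10^2 s

741.532 × 0.62 = 459.74984 → 4.6 × 10^2 s (2 s.f., last digit at the 10^1 place).
85.555 × 0.631 = 53.985205 → 54.0 s (3 s.f., last digit at the 10^-1 place).
Sum: 513.735045 s; keep the coarser place, 10^1.
Result: 5.1 × 10^2 s.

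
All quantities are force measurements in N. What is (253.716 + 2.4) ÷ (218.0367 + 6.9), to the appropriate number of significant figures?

253.716 + 2.4 = 256.116, limited to 1 d.p. → 4 s.f.; 218.0367 + 6.9 = 224.9367, limited to 1 d.p. → 4 s.f.
Carrying full precision, 256.116 ÷ 224.9367 = 1.13861366331…; keep min(4, 4) = 4 s.f.
Rounded to 4 significant figures: 1.139.

1.139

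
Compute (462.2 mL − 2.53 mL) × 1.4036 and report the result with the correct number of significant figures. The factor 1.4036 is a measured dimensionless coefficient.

645.2 mL

462.2 mL − 2.53 mL = 459.67 mL; the difference is limited to 1 decimal place (4 s.f.).
Carrying full precision, 459.67 × 1.4036 = 645.192812 mL; 1.4036 has 5 s.f., so the result keeps min(4, 5) = 4 s.f.
Rounded to 4 significant figures: 645.2 mL.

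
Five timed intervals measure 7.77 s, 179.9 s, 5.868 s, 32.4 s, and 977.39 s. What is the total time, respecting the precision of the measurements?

1203.3 s

7.77 s + 179.9 s + 5.868 s + 32.4 s + 977.39 s = 1203.328 s.
Addition/subtraction keeps the fewest decimal places: 7.77 → 2 decimal places, 179.9 → 1 decimal place, 5.868 → 3 decimal places, 32.4 → 1 decimal place, 977.39 → 2 decimal places; limit is 1.
Rounded to 1 decimal place: 1203.3 s.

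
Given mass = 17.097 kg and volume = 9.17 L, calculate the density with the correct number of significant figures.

density = 17.097 kg ÷ 9.17 L = 1.86444929117… kg/L.
17.097 has 5 significant figures; 9.17 has 3.
Division/multiplication keeps the fewest: 3 significant figures.
Rounded: 1.86 kg/L.

1.86 kg/L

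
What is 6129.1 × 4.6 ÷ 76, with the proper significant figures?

6129.1 × 4.6 ÷ 76 = 370.971842105…
Multiplication/division keeps the fewest significant figures: 6129.1 → 5 s.f., 4.6 → 2 s.f., 76 → 2 s.f.; limit is 2.
Rounded to 2 significant figures: 3.7 × 10^2.

3.7 × 10^2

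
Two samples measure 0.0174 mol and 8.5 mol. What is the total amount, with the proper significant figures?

0.0174 mol + 8.5 mol = 8.5174 mol.
Addition/subtraction keeps the fewest decimal places: 0.0174 → 4 decimal places, 8.5 → 1 decimal place; limit is 1.
Rounded to 1 decimal place: 8.5 mol.

8.5 mol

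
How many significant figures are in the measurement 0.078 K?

2

0.078: leading zeros are not significant.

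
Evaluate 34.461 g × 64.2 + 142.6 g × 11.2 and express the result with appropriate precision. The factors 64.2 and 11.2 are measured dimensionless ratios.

34.461 × 64.2 = 2212.3962 → 2.21 × 10^3 g (3 s.f., last digit at the 10^1 place).
142.6 × 11.2 = 1597.12 → 1.60 × 10^3 g (3 s.f., last digit at the 10^1 place).
Sum: 3809.5162 g; keep the coarser place, 10^1.
Result: 3.81 × 10^3 g.

3.81 × 10^3 g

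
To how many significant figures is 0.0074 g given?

0.0074: leading zeros are not significant.

2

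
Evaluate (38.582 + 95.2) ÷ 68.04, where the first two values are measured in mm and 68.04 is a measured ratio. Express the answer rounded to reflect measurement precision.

38.582 mm + 95.2 mm = 133.782 mm; the sum is limited to 1 decimal place (4 s.f.).
Carrying full precision, 133.782 ÷ 68.04 = 1.96622574956… mm; 68.04 has 4 s.f., so the result keeps min(4, 4) = 4 s.f.
Rounded to 4 significant figures: 1.966 mm.

1.966 mm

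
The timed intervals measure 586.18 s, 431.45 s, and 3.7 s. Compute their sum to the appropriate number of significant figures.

1021.3 s

586.18 s + 431.45 s + 3.7 s = 1021.33 s.
Addition/subtraction keeps the fewest decimal places: 586.18 → 2 decimal places, 431.45 → 2 decimal places, 3.7 → 1 decimal place; limit is 1.
Rounded to 1 decimal place: 1021.3 s.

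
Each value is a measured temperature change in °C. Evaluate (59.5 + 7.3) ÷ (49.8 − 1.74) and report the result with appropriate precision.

59.5 + 7.3 = 66.8, limited to 1 d.p. → 3 s.f.; 49.8 − 1.74 = 48.06, limited to 1 d.p. → 3 s.f.
Carrying full precision, 66.8 ÷ 48.06 = 1.3899292551…; keep min(3, 3) = 3 s.f.
Rounded to 3 significant figures: 1.39.

1.39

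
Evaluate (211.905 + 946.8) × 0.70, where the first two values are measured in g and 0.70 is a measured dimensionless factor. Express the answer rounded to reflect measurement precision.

211.905 g + 946.8 g = 1158.705 g; the sum is limited to 1 decimal place (5 s.f.).
Carrying full precision, 1158.705 × 0.70 = 811.0935 g; 0.70 has 2 s.f., so the result keeps min(5, 2) = 2 s.f.
Rounded to 2 significant figures: 8.1 × 10² g.

8.1 × 10² g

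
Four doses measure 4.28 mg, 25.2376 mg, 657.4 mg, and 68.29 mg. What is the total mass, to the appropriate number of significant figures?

755.2 mg

4.28 mg + 25.2376 mg + 657.4 mg + 68.29 mg = 755.2076 mg.
Addition/subtraction keeps the fewest decimal places: 4.28 → 2 decimal places, 25.2376 → 4 decimal places, 657.4 → 1 decimal place, 68.29 → 2 decimal places; limit is 1.
Rounded to 1 decimal place: 755.2 mg.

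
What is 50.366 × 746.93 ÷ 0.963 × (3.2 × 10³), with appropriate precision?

50.366 × 746.93 ÷ 0.963 × (3.2 × 10³) = 125008935.011…
Multiplication/division keeps the fewest significant figures: 50.366 → 5 s.f., 746.93 → 5 s.f., 0.963 → 3 s.f., 3.2 × 10³ → 2 s.f.; limit is 2.
Rounded to 2 significant figures: 1.3 × 10⁸.

1.3 × 10⁸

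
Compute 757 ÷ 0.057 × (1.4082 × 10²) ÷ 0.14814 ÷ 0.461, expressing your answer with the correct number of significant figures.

2.7 × 10⁷

757 ÷ 0.057 × (1.4082 × 10²) ÷ 0.14814 ÷ 0.461 = 27384959.1925…
Multiplication/division keeps the fewest significant figures: 757 → 3 s.f., 0.057 → 2 s.f., 1.4082 × 10² → 5 s.f., 0.14814 → 5 s.f., 0.461 → 3 s.f.; limit is 2.
Rounded to 2 significant figures: 2.7 × 10⁷.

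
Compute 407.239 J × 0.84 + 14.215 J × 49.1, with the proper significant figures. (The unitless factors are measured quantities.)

1.04 × 10³ J

407.239 × 0.84 = 342.08076 → 3.4 × 10² J (2 s.f., last digit at the 10^1 place).
14.215 × 49.1 = 697.9565 → 698 J (3 s.f., last digit at the 10^0 place).
Sum: 1040.03726 J; keep the coarser place, 10^1.
Result: 1.04 × 10³ J.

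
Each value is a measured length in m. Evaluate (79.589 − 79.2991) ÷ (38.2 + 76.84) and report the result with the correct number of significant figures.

79.589 − 79.2991 = 0.2899, limited to 3 d.p. → 3 s.f.; 38.2 + 76.84 = 115.04, limited to 1 d.p. → 4 s.f.
Carrying full precision, 0.2899 ÷ 115.04 = 0.0025199930459…; keep min(3, 4) = 3 s.f.
Rounded to 3 significant figures: 0.00252.

0.00252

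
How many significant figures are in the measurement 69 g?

69: every digit is nonzero and significant.

2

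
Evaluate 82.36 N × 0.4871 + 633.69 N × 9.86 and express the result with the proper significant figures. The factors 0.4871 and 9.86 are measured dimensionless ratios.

82.36 × 0.4871 = 40.117556 → 40.12 N (4 s.f., last digit at the 10^-2 place).
633.69 × 9.86 = 6248.1834 → 6.25 × 10^3 N (3 s.f., last digit at the 10^1 place).
Sum: 6288.300956 N; keep the coarser place, 10^1.
Result: 6.29 × 10^3 N.

6.29 × 10^3 N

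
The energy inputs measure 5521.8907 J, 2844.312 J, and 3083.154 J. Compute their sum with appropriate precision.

5521.8907 J + 2844.312 J + 3083.154 J = 11449.3567 J.
Addition/subtraction keeps the fewest decimal places: 5521.8907 → 4 decimal places, 2844.312 → 3 decimal places, 3083.154 → 3 decimal places; limit is 3.
Rounded to 3 decimal places: 11449.357 J.

11449.357 J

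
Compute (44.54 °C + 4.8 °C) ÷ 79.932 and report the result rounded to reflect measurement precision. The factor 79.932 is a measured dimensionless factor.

44.54 °C + 4.8 °C = 49.34 °C; the sum is limited to 1 decimal place (3 s.f.).
Carrying full precision, 49.34 ÷ 79.932 = 0.617274683481… °C; 79.932 has 5 s.f., so the result keeps min(3, 5) = 3 s.f.
Rounded to 3 significant figures: 0.617 °C.

0.617 °C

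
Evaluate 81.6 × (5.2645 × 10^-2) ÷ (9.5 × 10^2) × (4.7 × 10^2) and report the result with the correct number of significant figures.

81.6 × (5.2645 × 10^-2) ÷ (9.5 × 10^2) × (4.7 × 10^2) = 2.12530635789…
Multiplication/division keeps the fewest significant figures: 81.6 → 3 s.f., 5.2645 × 10^-2 → 5 s.f., 9.5 × 10^2 → 2 s.f., 4.7 × 10^2 → 2 s.f.; limit is 2.
Rounded to 2 significant figures: 2.1.

2.1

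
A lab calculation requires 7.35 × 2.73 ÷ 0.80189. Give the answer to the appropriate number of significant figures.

25.0

7.35 × 2.73 ÷ 0.80189 = 25.0227587325…
Multiplication/division keeps the fewest significant figures: 7.35 → 3 s.f., 2.73 → 3 s.f., 0.80189 → 5 s.f.; limit is 3.
Rounded to 3 significant figures: 25.0.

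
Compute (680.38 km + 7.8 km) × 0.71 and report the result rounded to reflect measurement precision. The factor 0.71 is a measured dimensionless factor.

4.9 × 10² km

680.38 km + 7.8 km = 688.18 km; the sum is limited to 1 decimal place (4 s.f.).
Carrying full precision, 688.18 × 0.71 = 488.6078 km; 0.71 has 2 s.f., so the result keeps min(4, 2) = 2 s.f.
Rounded to 2 significant figures: 4.9 × 10² km.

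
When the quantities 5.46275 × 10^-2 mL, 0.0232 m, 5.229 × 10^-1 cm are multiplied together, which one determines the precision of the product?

5.46275 × 10^-2 mL → 6 s.f.; 0.0232 m → 3 s.f.; 5.229 × 10^-1 cm → 4 s.f.
The fewest is 3 significant figures, from 0.0232 m.

0.0232 m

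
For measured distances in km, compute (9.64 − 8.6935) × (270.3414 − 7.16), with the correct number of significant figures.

2.5 × 10^2 km²

9.64 − 8.6935 = 0.9465, limited to 2 d.p. → 2 s.f.; 270.3414 − 7.16 = 263.1814, limited to 2 d.p. → 5 s.f.
Carrying full precision, 0.9465 × 263.1814 = 249.1011951; keep min(2, 5) = 2 s.f.
Rounded to 2 significant figures: 2.5 × 10^2 km².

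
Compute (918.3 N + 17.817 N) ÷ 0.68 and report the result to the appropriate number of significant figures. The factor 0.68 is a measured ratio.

918.3 N + 17.817 N = 936.117 N; the sum is limited to 1 decimal place (4 s.f.).
Carrying full precision, 936.117 ÷ 0.68 = 1376.64264706… N; 0.68 has 2 s.f., so the result keeps min(4, 2) = 2 s.f.
Rounded to 2 significant figures: 1.4 × 10^3 N.

1.4 × 10^3 N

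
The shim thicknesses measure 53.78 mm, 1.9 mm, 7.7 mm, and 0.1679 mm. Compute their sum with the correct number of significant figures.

53.78 mm + 1.9 mm + 7.7 mm + 0.1679 mm = 63.5479 mm.
Addition/subtraction keeps the fewest decimal places: 53.78 → 2 decimal places, 1.9 → 1 decimal place, 7.7 → 1 decimal place, 0.1679 → 4 decimal places; limit is 1.
Rounded to 1 decimal place: 63.5 mm.

63.5 mm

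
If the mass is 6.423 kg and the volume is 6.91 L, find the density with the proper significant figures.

density = 6.423 kg ÷ 6.91 L = 0.929522431259… kg/L.
6.423 has 4 significant figures; 6.91 has 3.
Division/multiplication keeps the fewest: 3 significant figures.
Rounded: 0.930 kg/L.

0.930 kg/L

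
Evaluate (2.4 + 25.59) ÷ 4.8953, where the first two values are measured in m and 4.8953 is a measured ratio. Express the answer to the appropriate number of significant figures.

5.72 m

2.4 m + 25.59 m = 27.99 m; the sum is limited to 1 decimal place (3 s.f.).
Carrying full precision, 27.99 ÷ 4.8953 = 5.71772925051… m; 4.8953 has 5 s.f., so the result keeps min(3, 5) = 3 s.f.
Rounded to 3 significant figures: 5.72 m.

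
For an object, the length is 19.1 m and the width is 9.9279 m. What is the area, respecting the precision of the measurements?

1.90 × 10² m²

area = 19.1 m × 9.9279 m = 189.62289 m².
19.1 has 3 significant figures; 9.9279 has 5.
Division/multiplication keeps the fewest: 3 significant figures.
Rounded: 1.90 × 10² m².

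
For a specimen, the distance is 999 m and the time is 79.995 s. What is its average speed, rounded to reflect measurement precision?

12.5 m/s

average speed = 999 m ÷ 79.995 s = 12.4882805175… m/s.
999 has 3 significant figures; 79.995 has 5.
Division/multiplication keeps the fewest: 3 significant figures.
Rounded: 12.5 m/s.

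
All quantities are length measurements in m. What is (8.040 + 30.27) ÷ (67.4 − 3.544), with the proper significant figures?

8.040 + 30.27 = 38.310, limited to 2 d.p. → 4 s.f.; 67.4 − 3.544 = 63.856, limited to 1 d.p. → 3 s.f.
Carrying full precision, 38.310 ÷ 63.856 = 0.599943623152…; keep min(4, 3) = 3 s.f.
Rounded to 3 significant figures: 0.600.

0.600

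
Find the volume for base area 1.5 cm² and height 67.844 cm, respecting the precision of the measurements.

1.0 × 10^2 cm³

volume = 1.5 cm² × 67.844 cm = 101.766 cm³.
1.5 has 2 significant figures; 67.844 has 5.
Division/multiplication keeps the fewest: 2 significant figures.
Rounded: 1.0 × 10^2 cm³.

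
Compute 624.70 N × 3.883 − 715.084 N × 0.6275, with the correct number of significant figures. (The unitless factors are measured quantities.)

624.70 × 3.883 = 2425.7101 → 2426 N (4 s.f., last digit at the 10^0 place).
715.084 × 0.6275 = 448.71521 → 448.7 N (4 s.f., last digit at the 10^-1 place).
Difference: 1976.99489 N; keep the coarser place, 10^0.
Result: 1977 N.

1977 N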